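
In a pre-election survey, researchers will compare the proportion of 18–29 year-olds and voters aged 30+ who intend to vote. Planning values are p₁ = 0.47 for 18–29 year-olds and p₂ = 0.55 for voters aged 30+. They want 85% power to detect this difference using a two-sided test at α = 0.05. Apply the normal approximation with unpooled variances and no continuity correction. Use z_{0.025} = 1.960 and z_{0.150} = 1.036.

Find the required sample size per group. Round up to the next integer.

n = 697 per group

n = (z_{α/2} + z_β)² · [p₁(1−p₁) + p₂(1−p₂)] / (p₁ − p₂)²
  = (1.960 + 1.036)² · (0.47·0.53 + 0.55·0.45) / (-0.08)²
  = (2.996)² · (0.2491 + 0.2475) / 0.0064
  = 8.9760 · 0.4966 / 0.0064
  = 696.48
Round up → n = 697 per group.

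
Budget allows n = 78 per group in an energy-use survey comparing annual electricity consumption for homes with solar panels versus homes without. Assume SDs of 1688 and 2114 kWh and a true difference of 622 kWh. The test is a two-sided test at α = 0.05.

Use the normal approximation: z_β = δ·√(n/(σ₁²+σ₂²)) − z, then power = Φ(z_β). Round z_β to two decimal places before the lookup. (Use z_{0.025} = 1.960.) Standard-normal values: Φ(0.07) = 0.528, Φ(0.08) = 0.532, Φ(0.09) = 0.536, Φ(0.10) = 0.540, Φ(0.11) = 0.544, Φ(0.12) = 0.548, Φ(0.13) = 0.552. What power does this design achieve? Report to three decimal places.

Power ≈ 0.528

z_β = δ·√(n/(σ₁²+σ₂²)) − z_{α/2}
    = 622 · √(78/7318340) − 1.960
    = 622 · 0.00326 − 1.960
    = 2.0306 − 1.960 = 0.0706 → 0.07
Power = Φ(0.07) = 0.528.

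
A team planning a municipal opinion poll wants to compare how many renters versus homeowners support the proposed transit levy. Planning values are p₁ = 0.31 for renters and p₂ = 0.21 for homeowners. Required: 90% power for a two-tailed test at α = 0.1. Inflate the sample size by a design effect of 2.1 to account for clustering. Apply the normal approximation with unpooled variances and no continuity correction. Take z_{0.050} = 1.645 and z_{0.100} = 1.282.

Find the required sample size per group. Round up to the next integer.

n = 684 per group

n = (z_{α/2} + z_β)² · [p₁(1−p₁) + p₂(1−p₂)] / (p₁ − p₂)²
  = (1.645 + 1.282)² · (0.31·0.69 + 0.21·0.79) / (0.10)²
  = (2.927)² · (0.2139 + 0.1659) / 0.0100
  = 8.5673 · 0.3798 / 0.0100
  = 325.39
Design effect: 2.1 × 325.39 = 683.31.
Round up → n = 684 per group.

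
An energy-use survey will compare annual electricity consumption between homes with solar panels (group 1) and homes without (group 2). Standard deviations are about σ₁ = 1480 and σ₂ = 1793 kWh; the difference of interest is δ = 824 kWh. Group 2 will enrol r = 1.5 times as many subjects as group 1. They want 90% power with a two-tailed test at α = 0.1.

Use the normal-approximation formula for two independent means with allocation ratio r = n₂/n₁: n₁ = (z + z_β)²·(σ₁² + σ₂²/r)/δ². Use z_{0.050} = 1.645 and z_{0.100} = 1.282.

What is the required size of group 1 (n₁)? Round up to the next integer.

n₁ = 55

n₁ = (z_{α/2} + z_β)² · (σ₁² + σ₂²/r) / δ²
   = (1.645 + 1.282)² · (1480² + 1793²/1.5) / 824²
   = 8.5673 · (2190400 + 2143232.7) / 678976
   = 8.5673 · 4333632.7 / 678976
   = 54.68
Round up → n₁ = 55; n₂ = r·n₁ = 1.5 × 55 = 83.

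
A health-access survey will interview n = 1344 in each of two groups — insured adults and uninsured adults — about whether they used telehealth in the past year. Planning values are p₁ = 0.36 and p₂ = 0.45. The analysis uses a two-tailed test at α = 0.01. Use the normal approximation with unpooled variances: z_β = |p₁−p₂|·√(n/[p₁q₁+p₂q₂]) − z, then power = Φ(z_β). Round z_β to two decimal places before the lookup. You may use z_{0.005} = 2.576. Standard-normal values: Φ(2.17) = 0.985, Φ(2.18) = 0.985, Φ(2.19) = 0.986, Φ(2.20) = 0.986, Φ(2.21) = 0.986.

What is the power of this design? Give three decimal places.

z_β = |p₁−p₂|·√(n/[p₁q₁+p₂q₂]) − z_{α/2}
    = 0.09 · √(1344/0.4779) − 2.576
    = 0.09 · 53.0312 − 2.576
    = 4.7728 − 2.576 = 2.1968 → 2.20
Power = Φ(2.20) = 0.986.

Power ≈ 0.986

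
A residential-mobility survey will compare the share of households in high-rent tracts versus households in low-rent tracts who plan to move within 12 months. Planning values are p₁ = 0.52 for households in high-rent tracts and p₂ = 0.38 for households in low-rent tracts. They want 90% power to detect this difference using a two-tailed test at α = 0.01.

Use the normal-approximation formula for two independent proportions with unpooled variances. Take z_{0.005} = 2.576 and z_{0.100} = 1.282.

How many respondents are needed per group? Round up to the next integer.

n = 369 per group

n = (z_{α/2} + z_β)² · [p₁(1−p₁) + p₂(1−p₂)] / (p₁ − p₂)²
  = (2.576 + 1.282)² · (0.52·0.48 + 0.38·0.62) / (0.14)²
  = (3.858)² · (0.2496 + 0.2356) / 0.0196
  = 14.8842 · 0.4852 / 0.0196
  = 368.46
Round up → n = 369 per group.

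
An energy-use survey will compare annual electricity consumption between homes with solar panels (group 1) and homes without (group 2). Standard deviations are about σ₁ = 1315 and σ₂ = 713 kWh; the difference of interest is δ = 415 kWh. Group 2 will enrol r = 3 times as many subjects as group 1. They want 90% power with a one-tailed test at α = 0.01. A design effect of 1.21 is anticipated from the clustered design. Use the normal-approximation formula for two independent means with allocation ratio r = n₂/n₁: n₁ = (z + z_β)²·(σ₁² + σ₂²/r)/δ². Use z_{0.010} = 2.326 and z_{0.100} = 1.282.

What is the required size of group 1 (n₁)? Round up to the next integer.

n₁ = 174

n₁ = (z_α + z_β)² · (σ₁² + σ₂²/r) / δ²
   = (2.326 + 1.282)² · (1315² + 713²/3) / 415²
   = 13.0177 · (1729225 + 169456.3) / 172225
   = 13.0177 · 1898681.3 / 172225
   = 143.51
Design effect: 1.21 × 143.51 = 173.65.
Round up → n₁ = 174; n₂ = r·n₁ = 3 × 174 = 522.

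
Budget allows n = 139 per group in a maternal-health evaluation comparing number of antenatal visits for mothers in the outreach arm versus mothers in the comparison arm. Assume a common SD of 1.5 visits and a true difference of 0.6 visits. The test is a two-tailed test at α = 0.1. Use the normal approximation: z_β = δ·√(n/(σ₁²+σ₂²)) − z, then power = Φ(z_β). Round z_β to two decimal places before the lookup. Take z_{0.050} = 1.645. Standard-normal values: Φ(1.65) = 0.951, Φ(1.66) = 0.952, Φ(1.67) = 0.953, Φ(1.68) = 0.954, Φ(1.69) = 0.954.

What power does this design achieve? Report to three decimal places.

z_β = δ·√(n/(σ₁²+σ₂²)) − z_{α/2}
    = 0.6 · √(139/4.5) − 1.645
    = 0.6 · 5.55778 − 1.645
    = 3.3347 − 1.645 = 1.6897 → 1.69
Power = Φ(1.69) = 0.954.

Power ≈ 0.954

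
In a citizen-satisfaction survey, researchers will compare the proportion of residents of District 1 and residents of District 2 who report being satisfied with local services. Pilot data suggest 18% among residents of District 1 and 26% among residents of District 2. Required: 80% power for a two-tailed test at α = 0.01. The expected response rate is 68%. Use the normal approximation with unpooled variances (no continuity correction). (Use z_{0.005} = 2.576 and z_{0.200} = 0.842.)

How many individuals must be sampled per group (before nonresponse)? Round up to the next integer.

n = (z_{α/2} + z_β)² · [p₁(1−p₁) + p₂(1−p₂)] / (p₁ − p₂)²
  = (2.576 + 0.842)² · (0.18·0.82 + 0.26·0.74) / (-0.08)²
  = (3.418)² · (0.1476 + 0.1924) / 0.0064
  = 11.6827 · 0.3400 / 0.0064
  = 620.64
Adjust for 68% response: 620.64 / 0.68 = 912.71.
Round up → n = 913 per group.

n = 913 per group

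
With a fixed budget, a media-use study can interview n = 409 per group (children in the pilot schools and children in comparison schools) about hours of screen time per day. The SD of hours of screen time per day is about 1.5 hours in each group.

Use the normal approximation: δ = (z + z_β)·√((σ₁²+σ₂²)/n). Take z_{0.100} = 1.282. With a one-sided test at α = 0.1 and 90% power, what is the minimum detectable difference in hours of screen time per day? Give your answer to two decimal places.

Minimum detectable difference ≈ 0.27 hours

δ = (z_α + z_β) · √((σ₁²+σ₂²)/n)
  = (1.282 + 1.282) · √(4.5/409)
  = 2.564 · √0.011
  = 2.564 · 0.1049
  = 0.2689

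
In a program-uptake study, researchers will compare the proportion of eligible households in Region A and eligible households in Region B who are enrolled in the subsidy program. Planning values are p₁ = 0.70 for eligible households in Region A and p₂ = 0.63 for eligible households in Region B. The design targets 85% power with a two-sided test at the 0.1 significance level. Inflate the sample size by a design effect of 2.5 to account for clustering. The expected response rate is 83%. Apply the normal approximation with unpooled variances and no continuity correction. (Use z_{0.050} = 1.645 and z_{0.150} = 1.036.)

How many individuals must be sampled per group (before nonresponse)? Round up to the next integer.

n = 1958 per group

n = (z_{α/2} + z_β)² · [p₁(1−p₁) + p₂(1−p₂)] / (p₁ − p₂)²
  = (1.645 + 1.036)² · (0.70·0.30 + 0.63·0.37) / (0.07)²
  = (2.681)² · (0.2100 + 0.2331) / 0.0049
  = 7.1878 · 0.4431 / 0.0049
  = 649.98
Design effect: 2.5 × 649.98 = 1624.95.
Adjust for 83% response: 1624.95 / 0.83 = 1957.77.
Round up → n = 1958 per group.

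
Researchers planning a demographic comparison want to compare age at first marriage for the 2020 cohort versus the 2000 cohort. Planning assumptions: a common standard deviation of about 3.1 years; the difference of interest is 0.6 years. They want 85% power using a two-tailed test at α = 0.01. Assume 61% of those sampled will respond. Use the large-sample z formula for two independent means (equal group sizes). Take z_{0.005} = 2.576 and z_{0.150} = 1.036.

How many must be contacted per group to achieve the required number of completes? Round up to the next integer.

n = (z_{α/2} + z_β)² · (σ₁² + σ₂²) / δ²
  = (2.576 + 1.036)² · (2·3.1² = 19.22) / 0.6²
  = 13.0465 · 19.22 / 0.36
  = 696.54
Adjust for 61% response: 696.54 / 0.61 = 1141.87.
Round up → n = 1142 per group.

n = 1142 per group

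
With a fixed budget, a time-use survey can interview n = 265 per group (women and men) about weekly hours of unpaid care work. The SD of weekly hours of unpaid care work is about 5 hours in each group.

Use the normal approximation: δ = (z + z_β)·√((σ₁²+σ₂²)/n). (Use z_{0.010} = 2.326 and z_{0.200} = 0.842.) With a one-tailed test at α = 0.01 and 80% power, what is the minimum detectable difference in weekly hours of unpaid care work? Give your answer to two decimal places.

Minimum detectable difference ≈ 1.38 hours

δ = (z_α + z_β) · √((σ₁²+σ₂²)/n)
  = (2.326 + 0.842) · √(50/265)
  = 3.168 · √0.18868
  = 3.168 · 0.4344
  = 1.3761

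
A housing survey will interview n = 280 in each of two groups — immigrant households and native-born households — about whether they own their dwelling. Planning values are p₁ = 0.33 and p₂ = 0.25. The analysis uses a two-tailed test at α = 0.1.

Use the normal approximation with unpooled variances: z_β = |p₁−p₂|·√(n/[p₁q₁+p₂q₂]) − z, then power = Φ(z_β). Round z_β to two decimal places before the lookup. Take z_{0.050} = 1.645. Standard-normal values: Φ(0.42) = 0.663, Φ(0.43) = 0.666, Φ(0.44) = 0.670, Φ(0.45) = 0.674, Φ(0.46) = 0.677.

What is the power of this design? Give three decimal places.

Power ≈ 0.674

z_β = |p₁−p₂|·√(n/[p₁q₁+p₂q₂]) − z_{α/2}
    = 0.08 · √(280/0.4086) − 1.645
    = 0.08 · 26.1776 − 1.645
    = 2.0942 − 1.645 = 0.4492 → 0.45
Power = Φ(0.45) = 0.674.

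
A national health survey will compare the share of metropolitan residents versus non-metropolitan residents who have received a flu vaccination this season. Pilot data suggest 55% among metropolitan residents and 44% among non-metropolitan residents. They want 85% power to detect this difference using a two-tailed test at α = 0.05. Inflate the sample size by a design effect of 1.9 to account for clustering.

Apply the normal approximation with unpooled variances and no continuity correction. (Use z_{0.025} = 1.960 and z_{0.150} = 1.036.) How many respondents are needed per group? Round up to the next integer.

n = (z_{α/2} + z_β)² · [p₁(1−p₁) + p₂(1−p₂)] / (p₁ − p₂)²
  = (1.960 + 1.036)² · (0.55·0.45 + 0.44·0.56) / (0.11)²
  = (2.996)² · (0.2475 + 0.2464) / 0.0121
  = 8.9760 · 0.4939 / 0.0121
  = 366.38
Design effect: 1.9 × 366.38 = 696.13.
Round up → n = 697 per group.

n = 697 per group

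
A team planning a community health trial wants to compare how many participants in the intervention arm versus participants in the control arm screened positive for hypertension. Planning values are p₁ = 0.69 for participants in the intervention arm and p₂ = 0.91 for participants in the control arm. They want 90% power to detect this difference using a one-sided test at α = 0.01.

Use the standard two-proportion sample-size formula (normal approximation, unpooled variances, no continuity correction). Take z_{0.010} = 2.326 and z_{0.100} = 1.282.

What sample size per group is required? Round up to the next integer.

n = 80 per group

n = (z_α + z_β)² · [p₁(1−p₁) + p₂(1−p₂)] / (p₁ − p₂)²
  = (2.326 + 1.282)² · (0.69·0.31 + 0.91·0.09) / (-0.22)²
  = (3.608)² · (0.2139 + 0.0819) / 0.0484
  = 13.0177 · 0.2958 / 0.0484
  = 79.56
Round up → n = 80 per group.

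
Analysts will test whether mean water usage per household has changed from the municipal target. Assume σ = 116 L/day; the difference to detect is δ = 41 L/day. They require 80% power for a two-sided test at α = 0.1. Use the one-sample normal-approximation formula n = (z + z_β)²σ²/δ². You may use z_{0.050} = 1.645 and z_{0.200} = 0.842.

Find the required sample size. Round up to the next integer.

n = 50

n = (z_{α/2} + z_β)² · σ² / δ²
  = (1.645 + 0.842)² · 116² / 41²
  = 6.1852 · 13456 / 1681
  = 49.51
Round up → n = 50.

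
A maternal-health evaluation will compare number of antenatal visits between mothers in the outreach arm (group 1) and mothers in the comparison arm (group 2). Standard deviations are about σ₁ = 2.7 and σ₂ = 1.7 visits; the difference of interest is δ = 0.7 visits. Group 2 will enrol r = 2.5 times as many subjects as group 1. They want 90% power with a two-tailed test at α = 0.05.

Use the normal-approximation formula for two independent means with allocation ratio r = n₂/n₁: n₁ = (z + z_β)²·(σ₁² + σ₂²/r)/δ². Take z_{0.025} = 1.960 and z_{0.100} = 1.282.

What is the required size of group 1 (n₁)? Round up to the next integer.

n₁ = 182

n₁ = (z_{α/2} + z_β)² · (σ₁² + σ₂²/r) / δ²
   = (1.960 + 1.282)² · (2.7² + 1.7²/2.5) / 0.7²
   = 10.5106 · (7.29 + 1.156) / 0.49
   = 10.5106 · 8.446 / 0.49
   = 181.17
Round up → n₁ = 182; n₂ = r·n₁ = 2.5 × 182 = 455.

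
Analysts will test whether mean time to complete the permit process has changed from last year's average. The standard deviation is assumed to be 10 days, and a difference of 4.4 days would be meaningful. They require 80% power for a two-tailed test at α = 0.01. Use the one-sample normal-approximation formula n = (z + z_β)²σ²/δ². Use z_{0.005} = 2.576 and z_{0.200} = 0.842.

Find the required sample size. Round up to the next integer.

n = 61

n = (z_{α/2} + z_β)² · σ² / δ²
  = (2.576 + 0.842)² · 10² / 4.4²
  = 11.6827 · 100 / 19.36
  = 60.34
Round up → n = 61.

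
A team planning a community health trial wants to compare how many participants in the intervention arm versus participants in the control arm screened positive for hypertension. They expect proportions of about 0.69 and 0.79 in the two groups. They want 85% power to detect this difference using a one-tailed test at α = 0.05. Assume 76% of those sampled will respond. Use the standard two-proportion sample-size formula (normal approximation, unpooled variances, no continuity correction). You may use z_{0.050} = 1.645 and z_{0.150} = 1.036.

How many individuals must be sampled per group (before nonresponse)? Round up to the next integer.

n = 360 per group

n = (z_α + z_β)² · [p₁(1−p₁) + p₂(1−p₂)] / (p₁ − p₂)²
  = (1.645 + 1.036)² · (0.69·0.31 + 0.79·0.21) / (-0.10)²
  = (2.681)² · (0.2139 + 0.1659) / 0.0100
  = 7.1878 · 0.3798 / 0.0100
  = 272.99
Adjust for 76% response: 272.99 / 0.76 = 359.20.
Round up → n = 360 per group.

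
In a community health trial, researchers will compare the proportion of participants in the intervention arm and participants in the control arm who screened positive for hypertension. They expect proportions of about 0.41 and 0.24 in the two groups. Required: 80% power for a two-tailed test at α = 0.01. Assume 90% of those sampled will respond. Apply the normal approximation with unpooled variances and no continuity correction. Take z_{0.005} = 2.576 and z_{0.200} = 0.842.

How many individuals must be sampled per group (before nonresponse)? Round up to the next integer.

n = 191 per group

n = (z_{α/2} + z_β)² · [p₁(1−p₁) + p₂(1−p₂)] / (p₁ − p₂)²
  = (2.576 + 0.842)² · (0.41·0.59 + 0.24·0.76) / (0.17)²
  = (3.418)² · (0.2419 + 0.1824) / 0.0289
  = 11.6827 · 0.4243 / 0.0289
  = 171.52
Adjust for 90% response: 171.52 / 0.90 = 190.58.
Round up → n = 191 per group.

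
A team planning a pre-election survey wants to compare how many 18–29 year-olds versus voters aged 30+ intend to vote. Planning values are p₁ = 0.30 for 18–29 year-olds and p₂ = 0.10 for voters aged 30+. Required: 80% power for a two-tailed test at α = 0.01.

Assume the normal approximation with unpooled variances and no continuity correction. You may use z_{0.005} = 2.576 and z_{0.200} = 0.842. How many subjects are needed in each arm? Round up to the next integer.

n = 88 per group

n = (z_{α/2} + z_β)² · [p₁(1−p₁) + p₂(1−p₂)] / (p₁ − p₂)²
  = (2.576 + 0.842)² · (0.30·0.70 + 0.10·0.90) / (0.20)²
  = (3.418)² · (0.2100 + 0.0900) / 0.0400
  = 11.6827 · 0.3000 / 0.0400
  = 87.62
Round up → n = 88 per group.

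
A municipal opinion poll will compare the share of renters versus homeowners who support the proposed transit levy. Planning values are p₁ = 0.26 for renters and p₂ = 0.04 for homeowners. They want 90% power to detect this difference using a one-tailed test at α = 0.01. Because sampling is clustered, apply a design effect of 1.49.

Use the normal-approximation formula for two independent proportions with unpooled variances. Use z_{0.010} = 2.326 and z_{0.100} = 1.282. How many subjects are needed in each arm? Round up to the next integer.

n = 93 per group

n = (z_α + z_β)² · [p₁(1−p₁) + p₂(1−p₂)] / (p₁ − p₂)²
  = (2.326 + 1.282)² · (0.26·0.74 + 0.04·0.96) / (0.22)²
  = (3.608)² · (0.1924 + 0.0384) / 0.0484
  = 13.0177 · 0.2308 / 0.0484
  = 62.08
Design effect: 1.49 × 62.08 = 92.49.
Round up → n = 93 per group.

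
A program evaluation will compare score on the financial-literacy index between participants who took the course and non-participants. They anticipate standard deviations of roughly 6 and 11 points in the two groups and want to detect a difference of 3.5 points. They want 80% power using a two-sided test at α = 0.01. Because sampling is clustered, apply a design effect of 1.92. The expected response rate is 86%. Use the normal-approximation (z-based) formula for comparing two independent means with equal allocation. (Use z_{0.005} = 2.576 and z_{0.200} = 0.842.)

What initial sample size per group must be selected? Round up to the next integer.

n = (z_{α/2} + z_β)² · (σ₁² + σ₂²) / δ²
  = (2.576 + 0.842)² · (6² + 11² = 157) / 3.5²
  = 11.6827 · 157 / 12.25
  = 149.73
Design effect: 1.92 × 149.73 = 287.48.
Adjust for 86% response: 287.48 / 0.86 = 334.28.
Round up → n = 335 per group.

n = 335 per group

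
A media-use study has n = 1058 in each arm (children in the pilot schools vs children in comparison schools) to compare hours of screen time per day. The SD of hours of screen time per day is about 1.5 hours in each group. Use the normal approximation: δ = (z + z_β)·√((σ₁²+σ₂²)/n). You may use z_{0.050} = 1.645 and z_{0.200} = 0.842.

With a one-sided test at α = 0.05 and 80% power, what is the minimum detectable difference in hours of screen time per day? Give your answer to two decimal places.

Minimum detectable difference ≈ 0.16 hours

δ = (z_α + z_β) · √((σ₁²+σ₂²)/n)
  = (1.645 + 0.842) · √(4.5/1058)
  = 2.487 · √0.00425
  = 2.487 · 0.0652
  = 0.1622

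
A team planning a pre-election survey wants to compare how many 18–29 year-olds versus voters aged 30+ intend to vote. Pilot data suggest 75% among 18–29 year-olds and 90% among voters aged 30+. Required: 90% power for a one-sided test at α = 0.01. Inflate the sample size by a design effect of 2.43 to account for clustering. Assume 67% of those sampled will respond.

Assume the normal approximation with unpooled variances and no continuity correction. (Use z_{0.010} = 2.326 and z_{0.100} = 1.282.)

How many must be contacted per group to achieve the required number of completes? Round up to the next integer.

n = (z_α + z_β)² · [p₁(1−p₁) + p₂(1−p₂)] / (p₁ − p₂)²
  = (2.326 + 1.282)² · (0.75·0.25 + 0.90·0.10) / (-0.15)²
  = (3.608)² · (0.1875 + 0.0900) / 0.0225
  = 13.0177 · 0.2775 / 0.0225
  = 160.55
Design effect: 2.43 × 160.55 = 390.14.
Adjust for 67% response: 390.14 / 0.67 = 582.30.
Round up → n = 583 per group.

n = 583 per group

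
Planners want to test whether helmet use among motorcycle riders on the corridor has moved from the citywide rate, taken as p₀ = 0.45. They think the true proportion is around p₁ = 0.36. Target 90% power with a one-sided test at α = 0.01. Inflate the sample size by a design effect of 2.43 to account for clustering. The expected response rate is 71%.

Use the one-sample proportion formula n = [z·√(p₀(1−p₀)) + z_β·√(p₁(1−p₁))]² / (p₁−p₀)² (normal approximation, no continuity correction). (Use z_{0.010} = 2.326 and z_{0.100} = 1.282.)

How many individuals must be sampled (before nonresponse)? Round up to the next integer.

n = [z_α·√(p₀q₀) + z_β·√(p₁q₁)]² / (p₁ − p₀)²
  = [2.326·√(0.45·0.55) + 1.282·√(0.36·0.64)]² / (-0.09)²
  = [2.326·0.4975 + 1.282·0.4800]² / 0.0081
  = [1.7725]² / 0.0081
  = 387.88
Design effect: 2.43 × 387.88 = 942.56.
Adjust for 71% response: 942.56 / 0.71 = 1327.55.
Round up → n = 1328.

n = 1328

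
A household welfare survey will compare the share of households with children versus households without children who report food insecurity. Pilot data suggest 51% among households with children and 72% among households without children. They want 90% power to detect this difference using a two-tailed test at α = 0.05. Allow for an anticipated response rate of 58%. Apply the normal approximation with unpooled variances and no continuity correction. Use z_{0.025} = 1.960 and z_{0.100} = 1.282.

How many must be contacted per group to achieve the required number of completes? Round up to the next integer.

n = (z_{α/2} + z_β)² · [p₁(1−p₁) + p₂(1−p₂)] / (p₁ − p₂)²
  = (1.960 + 1.282)² · (0.51·0.49 + 0.72·0.28) / (-0.21)²
  = (3.242)² · (0.2499 + 0.2016) / 0.0441
  = 10.5106 · 0.4515 / 0.0441
  = 107.61
Adjust for 58% response: 107.61 / 0.58 = 185.53.
Round up → n = 186 per group.

n = 186 per group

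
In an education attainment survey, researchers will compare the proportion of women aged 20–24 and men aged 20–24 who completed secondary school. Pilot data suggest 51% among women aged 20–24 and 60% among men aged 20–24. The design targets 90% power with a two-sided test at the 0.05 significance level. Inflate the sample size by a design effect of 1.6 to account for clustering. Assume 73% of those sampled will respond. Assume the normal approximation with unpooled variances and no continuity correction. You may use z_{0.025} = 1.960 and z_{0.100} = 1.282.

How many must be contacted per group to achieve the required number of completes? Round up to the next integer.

n = 1394 per group

n = (z_{α/2} + z_β)² · [p₁(1−p₁) + p₂(1−p₂)] / (p₁ − p₂)²
  = (1.960 + 1.282)² · (0.51·0.49 + 0.60·0.40) / (-0.09)²
  = (3.242)² · (0.2499 + 0.2400) / 0.0081
  = 10.5106 · 0.4899 / 0.0081
  = 635.69
Design effect: 1.6 × 635.69 = 1017.11.
Adjust for 73% response: 1017.11 / 0.73 = 1393.30.
Round up → n = 1394 per group.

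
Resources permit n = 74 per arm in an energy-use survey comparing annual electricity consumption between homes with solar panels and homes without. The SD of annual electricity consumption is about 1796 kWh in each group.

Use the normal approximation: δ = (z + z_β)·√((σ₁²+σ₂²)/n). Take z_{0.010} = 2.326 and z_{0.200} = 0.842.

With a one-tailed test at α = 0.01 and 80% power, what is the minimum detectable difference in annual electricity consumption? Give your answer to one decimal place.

δ = (z_α + z_β) · √((σ₁²+σ₂²)/n)
  = (2.326 + 0.842) · √(6451232/74)
  = 3.168 · √87178.8
  = 3.168 · 295.2606
  = 935.3855

Minimum detectable difference ≈ 935.4 kWh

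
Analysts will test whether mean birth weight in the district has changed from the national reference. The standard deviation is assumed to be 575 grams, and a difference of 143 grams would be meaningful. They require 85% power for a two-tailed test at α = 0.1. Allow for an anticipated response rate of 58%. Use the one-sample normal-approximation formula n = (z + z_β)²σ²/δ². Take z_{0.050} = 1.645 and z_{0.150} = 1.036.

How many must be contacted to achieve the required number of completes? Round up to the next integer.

n = (z_{α/2} + z_β)² · σ² / δ²
  = (1.645 + 1.036)² · 575² / 143²
  = 7.1878 · 330625 / 20449
  = 116.21
Adjust for 58% response: 116.21 / 0.58 = 200.37.
Round up → n = 201.

n = 201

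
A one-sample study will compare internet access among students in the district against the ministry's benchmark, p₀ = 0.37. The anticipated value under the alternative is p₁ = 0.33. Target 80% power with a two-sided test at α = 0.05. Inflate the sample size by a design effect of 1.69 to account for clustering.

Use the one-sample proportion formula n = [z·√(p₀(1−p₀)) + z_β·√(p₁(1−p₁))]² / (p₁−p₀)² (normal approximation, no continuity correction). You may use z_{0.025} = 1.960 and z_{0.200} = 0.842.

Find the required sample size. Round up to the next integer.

n = [z_{α/2}·√(p₀q₀) + z_β·√(p₁q₁)]² / (p₁ − p₀)²
  = [1.960·√(0.37·0.63) + 0.842·√(0.33·0.67)]² / (-0.04)²
  = [1.960·0.4828 + 0.842·0.4702]² / 0.0016
  = [1.3422]² / 0.0016
  = 1125.96
Design effect: 1.69 × 1125.96 = 1902.88.
Round up → n = 1903.

n = 1903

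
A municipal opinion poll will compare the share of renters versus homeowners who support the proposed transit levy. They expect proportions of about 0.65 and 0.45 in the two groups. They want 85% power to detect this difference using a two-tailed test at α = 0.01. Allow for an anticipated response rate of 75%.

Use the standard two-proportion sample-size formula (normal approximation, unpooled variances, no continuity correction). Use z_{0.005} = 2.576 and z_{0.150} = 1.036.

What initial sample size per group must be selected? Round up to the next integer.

n = (z_{α/2} + z_β)² · [p₁(1−p₁) + p₂(1−p₂)] / (p₁ − p₂)²
  = (2.576 + 1.036)² · (0.65·0.35 + 0.45·0.55) / (0.20)²
  = (3.612)² · (0.2275 + 0.2475) / 0.0400
  = 13.0465 · 0.4750 / 0.0400
  = 154.93
Adjust for 75% response: 154.93 / 0.75 = 206.57.
Round up → n = 207 per group.

n = 207 per group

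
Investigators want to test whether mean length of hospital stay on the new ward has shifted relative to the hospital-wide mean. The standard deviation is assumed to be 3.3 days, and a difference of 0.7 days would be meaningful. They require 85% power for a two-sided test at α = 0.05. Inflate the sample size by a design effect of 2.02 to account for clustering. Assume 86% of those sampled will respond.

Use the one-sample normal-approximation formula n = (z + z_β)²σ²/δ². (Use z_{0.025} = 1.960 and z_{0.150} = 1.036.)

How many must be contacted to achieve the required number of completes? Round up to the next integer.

n = 469

n = (z_{α/2} + z_β)² · σ² / δ²
  = (1.960 + 1.036)² · 3.3² / 0.7²
  = 8.9760 · 10.89 / 0.49
  = 199.49
Design effect: 2.02 × 199.49 = 402.96.
Adjust for 86% response: 402.96 / 0.86 = 468.56.
Round up → n = 469.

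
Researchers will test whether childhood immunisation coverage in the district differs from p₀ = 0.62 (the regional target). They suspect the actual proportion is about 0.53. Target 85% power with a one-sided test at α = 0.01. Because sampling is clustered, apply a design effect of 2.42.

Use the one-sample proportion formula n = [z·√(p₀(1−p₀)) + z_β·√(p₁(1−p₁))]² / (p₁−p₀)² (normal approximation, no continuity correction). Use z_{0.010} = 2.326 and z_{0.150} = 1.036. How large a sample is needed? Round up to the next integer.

n = 810

n = [z_α·√(p₀q₀) + z_β·√(p₁q₁)]² / (p₁ − p₀)²
  = [2.326·√(0.62·0.38) + 1.036·√(0.53·0.47)]² / (-0.09)²
  = [2.326·0.4854 + 1.036·0.4991]² / 0.0081
  = [1.6461]² / 0.0081
  = 334.51
Design effect: 2.42 × 334.51 = 809.52.
Round up → n = 810.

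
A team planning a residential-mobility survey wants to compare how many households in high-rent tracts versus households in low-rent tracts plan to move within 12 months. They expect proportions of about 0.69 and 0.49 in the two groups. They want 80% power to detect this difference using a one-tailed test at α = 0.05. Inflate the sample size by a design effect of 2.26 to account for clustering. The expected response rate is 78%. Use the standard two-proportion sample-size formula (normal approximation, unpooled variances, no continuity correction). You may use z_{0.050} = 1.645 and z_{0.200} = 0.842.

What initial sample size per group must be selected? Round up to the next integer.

n = 208 per group

n = (z_α + z_β)² · [p₁(1−p₁) + p₂(1−p₂)] / (p₁ − p₂)²
  = (1.645 + 0.842)² · (0.69·0.31 + 0.49·0.51) / (0.20)²
  = (2.487)² · (0.2139 + 0.2499) / 0.0400
  = 6.1852 · 0.4638 / 0.0400
  = 71.72
Design effect: 2.26 × 71.72 = 162.08.
Adjust for 78% response: 162.08 / 0.78 = 207.80.
Round up → n = 208 per group.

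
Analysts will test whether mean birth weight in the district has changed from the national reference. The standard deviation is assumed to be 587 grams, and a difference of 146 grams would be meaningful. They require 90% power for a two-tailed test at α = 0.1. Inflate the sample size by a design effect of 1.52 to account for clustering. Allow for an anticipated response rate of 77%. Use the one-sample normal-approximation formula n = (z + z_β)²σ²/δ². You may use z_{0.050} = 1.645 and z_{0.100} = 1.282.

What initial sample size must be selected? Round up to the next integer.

n = 274

n = (z_{α/2} + z_β)² · σ² / δ²
  = (1.645 + 1.282)² · 587² / 146²
  = 8.5673 · 344569 / 21316
  = 138.49
Design effect: 1.52 × 138.49 = 210.50.
Adjust for 77% response: 210.50 / 0.77 = 273.38.
Round up → n = 274.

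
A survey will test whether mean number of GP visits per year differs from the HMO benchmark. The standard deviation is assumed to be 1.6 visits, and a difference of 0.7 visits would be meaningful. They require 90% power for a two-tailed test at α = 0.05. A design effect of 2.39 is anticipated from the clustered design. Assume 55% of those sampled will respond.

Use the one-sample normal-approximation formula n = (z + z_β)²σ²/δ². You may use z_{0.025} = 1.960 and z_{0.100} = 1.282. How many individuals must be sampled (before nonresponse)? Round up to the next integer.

n = (z_{α/2} + z_β)² · σ² / δ²
  = (1.960 + 1.282)² · 1.6² / 0.7²
  = 10.5106 · 2.56 / 0.49
  = 54.91
Design effect: 2.39 × 54.91 = 131.24.
Adjust for 55% response: 131.24 / 0.55 = 238.62.
Round up → n = 239.

n = 239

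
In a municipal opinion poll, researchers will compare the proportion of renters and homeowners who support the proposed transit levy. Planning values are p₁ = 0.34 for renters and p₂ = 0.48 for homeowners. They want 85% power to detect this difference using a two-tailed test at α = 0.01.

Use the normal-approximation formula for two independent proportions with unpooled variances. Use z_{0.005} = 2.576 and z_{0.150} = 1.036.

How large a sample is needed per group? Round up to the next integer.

n = (z_{α/2} + z_β)² · [p₁(1−p₁) + p₂(1−p₂)] / (p₁ − p₂)²
  = (2.576 + 1.036)² · (0.34·0.66 + 0.48·0.52) / (-0.14)²
  = (3.612)² · (0.2244 + 0.2496) / 0.0196
  = 13.0465 · 0.4740 / 0.0196
  = 315.51
Round up → n = 316 per group.

n = 316 per group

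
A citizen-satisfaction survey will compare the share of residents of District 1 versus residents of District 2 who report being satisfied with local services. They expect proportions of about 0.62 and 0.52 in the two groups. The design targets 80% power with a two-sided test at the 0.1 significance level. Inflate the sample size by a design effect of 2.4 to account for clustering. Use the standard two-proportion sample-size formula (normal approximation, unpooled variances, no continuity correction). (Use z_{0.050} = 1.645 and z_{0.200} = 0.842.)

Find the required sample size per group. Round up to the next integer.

n = 721 per group

n = (z_{α/2} + z_β)² · [p₁(1−p₁) + p₂(1−p₂)] / (p₁ − p₂)²
  = (1.645 + 0.842)² · (0.62·0.38 + 0.52·0.48) / (0.10)²
  = (2.487)² · (0.2356 + 0.2496) / 0.0100
  = 6.1852 · 0.4852 / 0.0100
  = 300.10
Design effect: 2.4 × 300.10 = 720.25.
Round up → n = 721 per group.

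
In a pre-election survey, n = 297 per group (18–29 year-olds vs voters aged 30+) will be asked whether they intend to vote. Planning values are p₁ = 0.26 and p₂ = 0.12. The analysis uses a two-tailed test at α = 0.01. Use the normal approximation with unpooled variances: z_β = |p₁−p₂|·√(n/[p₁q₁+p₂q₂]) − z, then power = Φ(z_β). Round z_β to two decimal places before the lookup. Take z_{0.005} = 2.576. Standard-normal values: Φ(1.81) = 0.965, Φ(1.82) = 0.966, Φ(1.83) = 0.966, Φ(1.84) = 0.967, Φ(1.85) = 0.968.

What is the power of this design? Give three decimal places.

z_β = |p₁−p₂|·√(n/[p₁q₁+p₂q₂]) − z_{α/2}
    = 0.14 · √(297/0.2980) − 2.576
    = 0.14 · 31.5697 − 2.576
    = 4.4198 − 2.576 = 1.8438 → 1.84
Power = Φ(1.84) = 0.967.

Power ≈ 0.967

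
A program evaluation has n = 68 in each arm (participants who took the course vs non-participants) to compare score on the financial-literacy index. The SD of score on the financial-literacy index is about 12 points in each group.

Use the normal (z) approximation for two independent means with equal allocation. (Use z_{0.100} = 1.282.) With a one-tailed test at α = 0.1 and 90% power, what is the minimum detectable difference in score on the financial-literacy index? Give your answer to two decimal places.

Minimum detectable difference ≈ 5.28 points

δ = (z_α + z_β) · √((σ₁²+σ₂²)/n)
  = (1.282 + 1.282) · √(288/68)
  = 2.564 · √4.2353
  = 2.564 · 2.0580
  = 5.2767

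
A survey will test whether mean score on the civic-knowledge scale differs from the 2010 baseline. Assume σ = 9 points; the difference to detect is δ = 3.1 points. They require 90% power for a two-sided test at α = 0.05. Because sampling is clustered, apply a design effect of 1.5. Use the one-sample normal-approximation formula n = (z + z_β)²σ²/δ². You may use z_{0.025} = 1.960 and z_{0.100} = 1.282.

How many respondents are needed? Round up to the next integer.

n = (z_{α/2} + z_β)² · σ² / δ²
  = (1.960 + 1.282)² · 9² / 3.1²
  = 10.5106 · 81 / 9.61
  = 88.59
Design effect: 1.5 × 88.59 = 132.89.
Round up → n = 133.

n = 133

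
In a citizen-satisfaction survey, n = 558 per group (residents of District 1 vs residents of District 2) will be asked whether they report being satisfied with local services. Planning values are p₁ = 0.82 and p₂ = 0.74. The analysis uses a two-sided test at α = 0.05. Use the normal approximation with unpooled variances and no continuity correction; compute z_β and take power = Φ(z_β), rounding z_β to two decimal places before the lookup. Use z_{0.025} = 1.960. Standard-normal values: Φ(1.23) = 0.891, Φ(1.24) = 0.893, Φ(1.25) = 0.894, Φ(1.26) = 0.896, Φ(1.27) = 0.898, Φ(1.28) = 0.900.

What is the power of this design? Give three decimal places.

z_β = |p₁−p₂|·√(n/[p₁q₁+p₂q₂]) − z_{α/2}
    = 0.08 · √(558/0.3400) − 1.960
    = 0.08 · 40.5114 − 1.960
    = 3.2409 − 1.960 = 1.2809 → 1.28
Power = Φ(1.28) = 0.900.

Power ≈ 0.900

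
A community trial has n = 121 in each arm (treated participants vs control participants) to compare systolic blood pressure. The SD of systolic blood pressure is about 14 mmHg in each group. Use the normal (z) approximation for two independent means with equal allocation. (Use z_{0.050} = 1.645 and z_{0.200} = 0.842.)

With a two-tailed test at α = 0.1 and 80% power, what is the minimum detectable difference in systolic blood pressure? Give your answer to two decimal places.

δ = (z_{α/2} + z_β) · √((σ₁²+σ₂²)/n)
  = (1.645 + 0.842) · √(392/121)
  = 2.487 · √3.2397
  = 2.487 · 1.7999
  = 4.4764

Minimum detectable difference ≈ 4.48 mmHg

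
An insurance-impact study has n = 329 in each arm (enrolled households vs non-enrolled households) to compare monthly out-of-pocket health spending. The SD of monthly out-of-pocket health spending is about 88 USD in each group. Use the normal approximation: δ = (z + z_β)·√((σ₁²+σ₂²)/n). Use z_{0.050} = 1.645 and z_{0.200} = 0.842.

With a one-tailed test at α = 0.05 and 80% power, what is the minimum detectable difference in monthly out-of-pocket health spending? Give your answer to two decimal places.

Minimum detectable difference ≈ 17.06 USD

δ = (z_α + z_β) · √((σ₁²+σ₂²)/n)
  = (1.645 + 0.842) · √(15488/329)
  = 2.487 · √47.076
  = 2.487 · 6.8612
  = 17.0638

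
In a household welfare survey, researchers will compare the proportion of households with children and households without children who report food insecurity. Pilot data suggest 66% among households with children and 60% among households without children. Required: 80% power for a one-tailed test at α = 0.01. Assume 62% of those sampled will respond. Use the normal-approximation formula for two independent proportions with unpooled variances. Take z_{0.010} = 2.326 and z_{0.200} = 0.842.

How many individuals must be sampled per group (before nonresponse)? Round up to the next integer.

n = 2089 per group

n = (z_α + z_β)² · [p₁(1−p₁) + p₂(1−p₂)] / (p₁ − p₂)²
  = (2.326 + 0.842)² · (0.66·0.34 + 0.60·0.40) / (0.06)²
  = (3.168)² · (0.2244 + 0.2400) / 0.0036
  = 10.0362 · 0.4644 / 0.0036
  = 1294.67
Adjust for 62% response: 1294.67 / 0.62 = 2088.18.
Round up → n = 2089 per group.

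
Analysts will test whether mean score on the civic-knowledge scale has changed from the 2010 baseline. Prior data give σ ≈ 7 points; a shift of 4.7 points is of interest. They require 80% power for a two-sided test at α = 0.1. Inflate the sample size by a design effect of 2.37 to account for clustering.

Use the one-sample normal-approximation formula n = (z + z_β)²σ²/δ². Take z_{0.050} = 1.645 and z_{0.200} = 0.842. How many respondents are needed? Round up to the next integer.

n = (z_{α/2} + z_β)² · σ² / δ²
  = (1.645 + 0.842)² · 7² / 4.7²
  = 6.1852 · 49 / 22.09
  = 13.72
Design effect: 2.37 × 13.72 = 32.52.
Round up → n = 33.

n = 33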